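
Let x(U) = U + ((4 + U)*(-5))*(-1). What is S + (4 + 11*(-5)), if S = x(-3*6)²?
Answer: 7693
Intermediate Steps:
x(U) = 20 + 6*U (x(U) = U + (-20 - 5*U)*(-1) = U + (20 + 5*U) = 20 + 6*U)
S = 7744 (S = (20 + 6*(-3*6))² = (20 + 6*(-18))² = (20 - 108)² = (-88)² = 7744)
S + (4 + 11*(-5)) = 7744 + (4 + 11*(-5)) = 7744 + (4 - 55) = 7744 - 51 = 7693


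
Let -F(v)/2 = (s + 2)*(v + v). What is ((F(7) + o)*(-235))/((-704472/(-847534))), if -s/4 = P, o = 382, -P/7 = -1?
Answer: -18423270325/58706 ≈ -3.1382e+5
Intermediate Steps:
P = 7 (P = -7*(-1) = 7)
s = -28 (s = -4*7 = -28)
F(v) = 104*v (F(v) = -2*(-28 + 2)*(v + v) = -(-52)*2*v = -(-104)*v = 104*v)
((F(7) + o)*(-235))/((-704472/(-847534))) = ((104*7 + 382)*(-235))/((-704472/(-847534))) = ((728 + 382)*(-235))/((-704472*(-1/847534))) = (1110*(-235))/(352236/423767) = -260850*423767/352236 = -18423270325/58706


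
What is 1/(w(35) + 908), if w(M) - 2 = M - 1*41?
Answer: 1/904 ≈ 0.0011062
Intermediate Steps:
w(M) = -39 + M (w(M) = 2 + (M - 1*41) = 2 + (M - 41) = 2 + (-41 + M) = -39 + M)
1/(w(35) + 908) = 1/((-39 + 35) + 908) = 1/(-4 + 908) = 1/904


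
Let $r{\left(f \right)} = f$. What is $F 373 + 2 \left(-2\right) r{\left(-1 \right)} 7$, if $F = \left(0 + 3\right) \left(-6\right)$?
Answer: $-6686$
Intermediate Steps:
$F = -18$ ($F = 3 \left(-6\right) = -18$)
$F 373 + 2 \left(-2\right) r{\left(-1 \right)} 7 = \left(-18\right) 373 + 2 \left(-2\right) \left(-1\right) 7 = -6714 + \left(-4\right) \left(-1\right) 7 = -6714 + 4 \cdot 7 = -6714 + 28 = -6686$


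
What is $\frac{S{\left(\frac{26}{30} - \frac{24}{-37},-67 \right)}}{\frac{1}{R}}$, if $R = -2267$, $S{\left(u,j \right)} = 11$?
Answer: $-24937$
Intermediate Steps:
$\frac{S{\left(\frac{26}{30} - \frac{24}{-37},-67 \right)}}{\frac{1}{R}} = \frac{11}{\frac{1}{-2267}} = \frac{11}{- \frac{1}{2267}} = 11 \left(-2267\right) = -24937$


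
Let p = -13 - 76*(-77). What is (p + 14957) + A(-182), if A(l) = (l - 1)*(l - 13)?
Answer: 56481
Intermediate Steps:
p = 5839 (p = -13 + 5852 = 5839)
A(l) = (-1 + l)*(-13 + l)
(p + 14957) + A(-182) = (5839 + 14957) + (13 + (-182)**2 - 14*(-182)) = 20796 + (13 + 33124 + 2548) = 20796 + 35685 = 56481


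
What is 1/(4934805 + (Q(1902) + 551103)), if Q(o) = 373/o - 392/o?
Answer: 1902/10434196997 ≈ 1.8229e-7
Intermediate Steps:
Q(o) = -19/o
1/(4934805 + (Q(1902) + 551103)) = 1/(4934805 + (-19/1902 + 551103)) = 1/(4934805 + 1048197887/1902) = 1/(10434196997/1902) = 1902/10434196997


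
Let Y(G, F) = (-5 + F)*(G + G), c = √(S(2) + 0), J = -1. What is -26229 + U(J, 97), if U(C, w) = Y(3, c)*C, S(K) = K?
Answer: -26199 - 6*√2 ≈ -26208.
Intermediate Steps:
c = √2 (c = √(2 + 0) = √2 ≈ 1.4142)
Y(G, F) = 2*G*(-5 + F) (Y(G, F) = (-5 + F)*(2*G) = 2*G*(-5 + F))
U(C, w) = C*(-30 + 6*√2) (U(C, w) = (2*3*(-5 + √2))*C = (-30 + 6*√2)*C = C*(-30 + 6*√2))
-26229 + U(J, 97) = -26229 + 6*(-1)*(-5 + √2) = -26229 + (30 - 6*√2) = -26199 - 6*√2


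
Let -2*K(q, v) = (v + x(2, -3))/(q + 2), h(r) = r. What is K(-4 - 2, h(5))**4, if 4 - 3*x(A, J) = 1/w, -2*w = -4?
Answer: 1874161/5308416 ≈ 0.35305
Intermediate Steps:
w = 2 (w = -1/2*(-4) = 2)
x(A, J) = 7/6 (x(A, J) = 4/3 - 1/3/2 = 4/3 - 1/3*1/2 = 4/3 - 1/6 = 7/6)
K(q, v) = -(7/6 + v)/(2*(2 + q)) (K(q, v) = -(v + 7/6)/(2*(q + 2)) = -(7/6 + v)/(2*(2 + q)))
K(-4 - 2, h(5))**4 = ((-7 - 6*5)/(12*(2 + (-4 - 2))))**4 = ((-7 - 30)/(12*(2 - 6)))**4 = ((1/12)*(-37)/(-4))**4 = ((1/12)*(-1/4)*(-37))**4 = (37/48)**4 = 1874161/5308416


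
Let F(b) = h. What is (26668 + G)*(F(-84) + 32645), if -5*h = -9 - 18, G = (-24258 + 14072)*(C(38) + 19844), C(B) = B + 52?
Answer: -33143593434112/5 ≈ -6.6287e+12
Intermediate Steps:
C(B) = 52 + B
G = -203047724 (G = (-24258 + 14072)*((52 + 38) + 19844) = -10186*(90 + 19844) = -10186*19934 = -203047724)
h = 27/5 (h = -(-9 - 18)/5 = -⅕*(-27) = 27/5 ≈ 5.4000)
F(b) = 27/5
(26668 + G)*(F(-84) + 32645) = (26668 - 203047724)*(27/5 + 32645) = -203021056*163252/5 = -33143593434112/5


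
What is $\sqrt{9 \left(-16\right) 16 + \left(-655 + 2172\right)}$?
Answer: $i \sqrt{787} \approx 28.054 i$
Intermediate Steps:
$\sqrt{9 \left(-16\right) 16 + \left(-655 + 2172\right)} = \sqrt{\left(-144\right) 16 + 1517} = \sqrt{-2304 + 1517} = \sqrt{-787} = i \sqrt{787}$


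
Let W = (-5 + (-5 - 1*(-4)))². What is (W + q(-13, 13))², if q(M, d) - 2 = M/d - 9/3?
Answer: 1156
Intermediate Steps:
W = 36 (W = (-5 + (-5 + 4))² = (-5 - 1)² = (-6)² = 36)
q(M, d) = -1 + M/d (q(M, d) = 2 + (M/d - 9/3) = 2 + (M/d - 9*⅓) = 2 + (M/d - 3) = 2 + (-3 + M/d) = -1 + M/d)
(W + q(-13, 13))² = (36 + (-13 - 1*13)/13)² = (36 + (-13 - 13)/13)² = (36 + (1/13)*(-26))² = (36 - 2)² = 34² = 1156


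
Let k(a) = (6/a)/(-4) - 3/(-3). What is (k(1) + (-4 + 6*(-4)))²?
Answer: 3249/4 ≈ 812.25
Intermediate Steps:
k(a) = 1 - 3/(2*a) (k(a) = (6/a)*(-¼) - 3*(-⅓) = -3/(2*a) + 1 = 1 - 3/(2*a))
(k(1) + (-4 + 6*(-4)))² = ((-3/2 + 1)/1 + (-4 + 6*(-4)))² = (1*(-½) + (-4 - 24))² = (-½ - 28)² = (-57/2)² = 3249/4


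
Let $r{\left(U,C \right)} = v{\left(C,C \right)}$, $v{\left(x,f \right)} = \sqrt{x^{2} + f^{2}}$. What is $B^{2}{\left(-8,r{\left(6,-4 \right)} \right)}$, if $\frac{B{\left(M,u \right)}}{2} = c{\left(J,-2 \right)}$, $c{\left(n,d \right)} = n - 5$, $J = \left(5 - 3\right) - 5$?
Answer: $256$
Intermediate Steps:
$v{\left(x,f \right)} = \sqrt{f^{2} + x^{2}}$
$r{\left(U,C \right)} = \sqrt{2} \sqrt{C^{2}}$ ($r{\left(U,C \right)} = \sqrt{C^{2} + C^{2}} = \sqrt{2 C^{2}} = \sqrt{2} \sqrt{C^{2}}$)
$J = -3$ ($J = 2 - 5 = -3$)
$c{\left(n,d \right)} = -5 + n$
$B{\left(M,u \right)} = -16$ ($B{\left(M,u \right)} = 2 \left(-5 - 3\right) = 2 \left(-8\right) = -16$)
$B^{2}{\left(-8,r{\left(6,-4 \right)} \right)} = \left(-16\right)^{2} = 256$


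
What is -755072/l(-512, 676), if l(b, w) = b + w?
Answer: -188768/41 ≈ -4604.1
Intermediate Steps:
-755072/l(-512, 676) = -755072/(-512 + 676) = -755072/164 = -755072*1/164 = -188768/41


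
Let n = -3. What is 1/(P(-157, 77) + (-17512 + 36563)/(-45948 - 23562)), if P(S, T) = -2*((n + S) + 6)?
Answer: 69510/21390029 ≈ 0.0032496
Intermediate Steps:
P(S, T) = -6 - 2*S (P(S, T) = -2*((-3 + S) + 6) = -2*(3 + S) = -6 - 2*S)
1/(P(-157, 77) + (-17512 + 36563)/(-45948 - 23562)) = 1/((-6 - 2*(-157)) + (-17512 + 36563)/(-45948 - 23562)) = 1/((-6 + 314) + 19051/(-69510)) = 1/(308 + 19051*(-1/69510)) = 1/(308 - 19051/69510) = 1/(21390029/69510) = 69510/21390029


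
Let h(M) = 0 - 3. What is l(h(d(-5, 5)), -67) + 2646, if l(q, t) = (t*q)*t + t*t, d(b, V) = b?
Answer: -6332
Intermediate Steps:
h(M) = -3
l(q, t) = t² + q*t² (l(q, t) = (q*t)*t + t² = q*t² + t² = t² + q*t²)
l(h(d(-5, 5)), -67) + 2646 = (-67)²*(1 - 3) + 2646 = 4489*(-2) + 2646 = -8978 + 2646 = -6332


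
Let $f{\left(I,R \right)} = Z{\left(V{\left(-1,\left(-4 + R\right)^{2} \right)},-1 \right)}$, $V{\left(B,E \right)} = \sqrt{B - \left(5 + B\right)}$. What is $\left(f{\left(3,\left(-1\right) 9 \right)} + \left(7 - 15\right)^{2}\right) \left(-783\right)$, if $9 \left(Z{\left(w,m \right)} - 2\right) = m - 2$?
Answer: $-51417$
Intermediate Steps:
$V{\left(B,E \right)} = i \sqrt{5}$ ($V{\left(B,E \right)} = \sqrt{-5} = i \sqrt{5}$)
$Z{\left(w,m \right)} = \frac{16}{9} + \frac{m}{9}$ ($Z{\left(w,m \right)} = 2 + \frac{m - 2}{9} = 2 + \frac{-2 + m}{9} = 2 + \left(- \frac{2}{9} + \frac{m}{9}\right) = \frac{16}{9} + \frac{m}{9}$)
$f{\left(I,R \right)} = \frac{5}{3}$ ($f{\left(I,R \right)} = \frac{16}{9} + \frac{1}{9} \left(-1\right) = \frac{16}{9} - \frac{1}{9} = \frac{5}{3}$)
$\left(f{\left(3,\left(-1\right) 9 \right)} + \left(7 - 15\right)^{2}\right) \left(-783\right) = \left(\frac{5}{3} + \left(7 - 15\right)^{2}\right) \left(-783\right) = \left(\frac{5}{3} + \left(-8\right)^{2}\right) \left(-783\right) = \left(\frac{5}{3} + 64\right) \left(-783\right) = \frac{197}{3} \left(-783\right) = -51417$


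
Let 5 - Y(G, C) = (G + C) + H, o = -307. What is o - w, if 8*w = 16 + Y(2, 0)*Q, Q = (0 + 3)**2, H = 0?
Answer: -2499/8 ≈ -312.38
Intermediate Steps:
Y(G, C) = 5 - C - G (Y(G, C) = 5 - ((G + C) + 0) = 5 - ((C + G) + 0) = 5 - (C + G) = 5 + (-C - G) = 5 - C - G)
Q = 9 (Q = 3**2 = 9)
w = 43/8 (w = (16 + (5 - 1*0 - 1*2)*9)/8 = (16 + (5 + 0 - 2)*9)/8 = (16 + 3*9)/8 = (16 + 27)/8 = (1/8)*43 = 43/8 ≈ 5.3750)
o - w = -307 - 1*43/8 = -307 - 43/8 = -2499/8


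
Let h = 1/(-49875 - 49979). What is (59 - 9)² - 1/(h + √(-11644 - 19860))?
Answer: 2*(51177*I + 499270000*√1969)/(I + 399416*√1969) ≈ 2500.0 + 0.005634*I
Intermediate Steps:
h = -1/99854 (h = 1/(-99854) = -1/99854 ≈ -1.0015e-5)
(59 - 9)² - 1/(h + √(-11644 - 19860)) = (59 - 9)² - 1/(-1/99854 + √(-11644 - 19860)) = 50² - 1/(-1/99854 + √(-31504)) = 2500 - 1/(-1/99854 + 4*I*√1969)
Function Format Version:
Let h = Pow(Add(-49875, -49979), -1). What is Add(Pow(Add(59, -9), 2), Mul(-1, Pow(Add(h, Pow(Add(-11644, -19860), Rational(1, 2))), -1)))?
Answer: Mul(2, Pow(Add(I, Mul(399416, Pow(1969, Rational(1, 2)))), -1), Add(Mul(51177, I), Mul(499270000, Pow(1969, Rational(1, 2))))) ≈ Add(2500.0, Mul(0.0056340, I))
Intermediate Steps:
h = Rational(-1, 99854) (h = Pow(-99854, -1) = Rational(-1, 99854) ≈ -1.0015e-5)
Add(Pow(Add(59, -9), 2), Mul(-1, Pow(Add(h, Pow(Add(-11644, -19860), Rational(1, 2))), -1))) = Add(Pow(Add(59, -9), 2), Mul(-1, Pow(Add(Rational(-1, 99854), Pow(Add(-11644, -19860), Rational(1, 2))), -1))) = Add(Pow(50, 2), Mul(-1, Pow(Add(Rational(-1, 99854), Pow(-31504, Rational(1, 2))), -1))) = Add(2500, Mul(-1, Pow(Add(Rational(-1, 99854), Mul(4, I, Pow(1969, Rational(1, 2)))), -1)))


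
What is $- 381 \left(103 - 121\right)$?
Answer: $6858$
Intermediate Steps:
$- 381 \left(103 - 121\right) = \left(-381\right) \left(-18\right) = 6858$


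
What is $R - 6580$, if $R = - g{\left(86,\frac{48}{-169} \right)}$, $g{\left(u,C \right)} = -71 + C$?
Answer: $- \frac{1099973}{169} \approx -6508.7$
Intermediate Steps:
$R = \frac{12047}{169}$ ($R = - (-71 + \frac{48}{-169}) = - (-71 + 48 \left(- \frac{1}{169}\right)) = - (-71 - \frac{48}{169}) = \left(-1\right) \left(- \frac{12047}{169}\right) = \frac{12047}{169} \approx 71.284$)
$R - 6580 = \frac{12047}{169} - 6580 = - \frac{1099973}{169}$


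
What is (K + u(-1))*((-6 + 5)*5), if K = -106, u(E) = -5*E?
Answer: 505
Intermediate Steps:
(K + u(-1))*((-6 + 5)*5) = (-106 - 5*(-1))*((-6 + 5)*5) = (-106 + 5)*(-1*5) = -101*(-5) = 505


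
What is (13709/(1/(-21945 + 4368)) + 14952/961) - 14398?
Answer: -231579353899/961 ≈ -2.4098e+8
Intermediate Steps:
(13709/(1/(-21945 + 4368)) + 14952/961) - 14398 = (13709/(1/(-17577)) + 14952*(1/961)) - 14398 = (13709/(-1/17577) + 14952/961) - 14398 = (13709*(-17577) + 14952/961) - 14398 = (-240963093 + 14952/961) - 14398 = -231565517421/961 - 14398 = -231579353899/961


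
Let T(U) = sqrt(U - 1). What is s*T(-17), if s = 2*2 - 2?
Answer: 6*I*sqrt(2) ≈ 8.4853*I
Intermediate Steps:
T(U) = sqrt(-1 + U)
s = 2 (s = 4 - 2 = 2)
s*T(-17) = 2*sqrt(-1 - 17) = 2*sqrt(-18) = 2*(3*I*sqrt(2)) = 6*I*sqrt(2)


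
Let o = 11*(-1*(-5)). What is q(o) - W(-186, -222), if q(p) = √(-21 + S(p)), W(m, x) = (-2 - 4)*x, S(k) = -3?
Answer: -1332 + 2*I*√6 ≈ -1332.0 + 4.899*I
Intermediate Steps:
o = 55 (o = 11*5 = 55)
W(m, x) = -6*x
q(p) = 2*I*√6 (q(p) = √(-21 - 3) = √(-24) = 2*I*√6)
q(o) - W(-186, -222) = 2*I*√6 - (-6)*(-222) = 2*I*√6 - 1*1332 = 2*I*√6 - 1332 = -1332 + 2*I*√6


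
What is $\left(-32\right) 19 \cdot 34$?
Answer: $-20672$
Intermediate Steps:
$\left(-32\right) 19 \cdot 34 = \left(-608\right) 34 = -20672$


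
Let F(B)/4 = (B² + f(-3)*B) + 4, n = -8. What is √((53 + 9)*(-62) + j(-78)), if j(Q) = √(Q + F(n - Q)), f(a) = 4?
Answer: √(-3844 + √20658) ≈ 60.83*I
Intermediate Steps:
F(B) = 16 + 4*B² + 16*B (F(B) = 4*((B² + 4*B) + 4) = 4*(4 + B² + 4*B) = 16 + 4*B² + 16*B)
j(Q) = √(-112 - 15*Q + 4*(-8 - Q)²) (j(Q) = √(Q + (16 + 4*(-8 - Q)² + 16*(-8 - Q))) = √(Q + (16 + 4*(-8 - Q)² + (-128 - 16*Q))) = √(Q + (-112 - 16*Q + 4*(-8 - Q)²)) = √(-112 - 15*Q + 4*(-8 - Q)²))
√((53 + 9)*(-62) + j(-78)) = √((53 + 9)*(-62) + √(144 + 4*(-78)² + 49*(-78))) = √(62*(-62) + √(144 + 4*6084 - 3822)) = √(-3844 + √(144 + 24336 - 3822)) = √(-3844 + √20658)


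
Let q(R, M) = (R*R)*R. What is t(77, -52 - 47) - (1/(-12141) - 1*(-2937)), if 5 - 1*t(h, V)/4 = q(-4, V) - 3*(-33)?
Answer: -37115036/12141 ≈ -3057.0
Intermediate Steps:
q(R, M) = R³ (q(R, M) = R²*R = R³)
t(h, V) = -120 (t(h, V) = 20 - 4*((-4)³ - 3*(-33)) = 20 - 4*(-64 + 99) = 20 - 4*35 = 20 - 140 = -120)
t(77, -52 - 47) - (1/(-12141) - 1*(-2937)) = -120 - (1/(-12141) - 1*(-2937)) = -120 - (-1/12141 + 2937) = -120 - 1*35658116/12141 = -120 - 35658116/12141 = -37115036/12141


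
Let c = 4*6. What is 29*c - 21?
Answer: 675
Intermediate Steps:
c = 24
29*c - 21 = 29*24 - 21 = 696 - 21 = 675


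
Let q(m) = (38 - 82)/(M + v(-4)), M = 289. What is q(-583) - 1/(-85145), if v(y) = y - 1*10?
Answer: -68111/425725 ≈ -0.15999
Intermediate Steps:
v(y) = -10 + y (v(y) = y - 10 = -10 + y)
q(m) = -4/25 (q(m) = (38 - 82)/(289 + (-10 - 4)) = -44/(289 - 14) = -44/275 = -44*1/275 = -4/25)
q(-583) - 1/(-85145) = -4/25 - 1/(-85145) = -4/25 - 1*(-1/85145) = -4/25 + 1/85145 = -68111/425725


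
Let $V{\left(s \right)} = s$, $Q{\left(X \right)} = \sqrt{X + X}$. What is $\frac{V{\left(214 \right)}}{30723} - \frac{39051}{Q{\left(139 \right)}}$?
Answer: $\frac{214}{30723} - \frac{39051 \sqrt{278}}{278} \approx -2342.1$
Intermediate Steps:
$Q{\left(X \right)} = \sqrt{2} \sqrt{X}$ ($Q{\left(X \right)} = \sqrt{2 X} = \sqrt{2} \sqrt{X}$)
$\frac{V{\left(214 \right)}}{30723} - \frac{39051}{Q{\left(139 \right)}} = \frac{214}{30723} - \frac{39051}{\sqrt{2} \sqrt{139}} = 214 \cdot \frac{1}{30723} - \frac{39051}{\sqrt{278}} = \frac{214}{30723} - 39051 \frac{\sqrt{278}}{278} = \frac{214}{30723} - \frac{39051 \sqrt{278}}{278}$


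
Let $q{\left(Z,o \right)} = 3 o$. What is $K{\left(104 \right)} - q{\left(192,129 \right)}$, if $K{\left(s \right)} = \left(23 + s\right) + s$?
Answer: $-156$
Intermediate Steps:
$K{\left(s \right)} = 23 + 2 s$
$K{\left(104 \right)} - q{\left(192,129 \right)} = \left(23 + 2 \cdot 104\right) - 3 \cdot 129 = \left(23 + 208\right) - 387 = 231 - 387 = -156$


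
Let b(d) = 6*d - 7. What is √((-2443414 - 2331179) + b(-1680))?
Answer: 2*I*√1196170 ≈ 2187.4*I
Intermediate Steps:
b(d) = -7 + 6*d
√((-2443414 - 2331179) + b(-1680)) = √((-2443414 - 2331179) + (-7 + 6*(-1680))) = √(-4774593 + (-7 - 10080)) = √(-4774593 - 10087) = √(-4784680) = 2*I*√1196170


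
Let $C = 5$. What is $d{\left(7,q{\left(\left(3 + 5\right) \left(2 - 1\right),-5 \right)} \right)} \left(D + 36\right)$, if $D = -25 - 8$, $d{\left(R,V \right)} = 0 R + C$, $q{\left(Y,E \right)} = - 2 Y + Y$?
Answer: $15$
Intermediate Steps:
$q{\left(Y,E \right)} = - Y$
$d{\left(R,V \right)} = 5$ ($d{\left(R,V \right)} = 0 R + 5 = 0 + 5 = 5$)
$D = -33$
$d{\left(7,q{\left(\left(3 + 5\right) \left(2 - 1\right),-5 \right)} \right)} \left(D + 36\right) = 5 \left(-33 + 36\right) = 5 \cdot 3 = 15$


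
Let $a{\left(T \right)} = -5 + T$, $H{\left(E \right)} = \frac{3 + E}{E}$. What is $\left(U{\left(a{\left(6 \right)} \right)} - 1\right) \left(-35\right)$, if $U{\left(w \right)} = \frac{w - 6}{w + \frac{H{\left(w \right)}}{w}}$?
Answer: $70$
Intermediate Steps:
$H{\left(E \right)} = \frac{3 + E}{E}$
$U{\left(w \right)} = \frac{-6 + w}{w + \frac{3 + w}{w^{2}}}$ ($U{\left(w \right)} = \frac{w - 6}{w + \frac{\frac{1}{w} \left(3 + w\right)}{w}} = \frac{-6 + w}{w + \frac{3 + w}{w^{2}}}$)
$\left(U{\left(a{\left(6 \right)} \right)} - 1\right) \left(-35\right) = \left(\frac{\left(-5 + 6\right)^{2} \left(-6 + \left(-5 + 6\right)\right)}{3 + \left(-5 + 6\right) + \left(-5 + 6\right)^{3}} - 1\right) \left(-35\right) = \left(\frac{1^{2} \left(-6 + 1\right)}{3 + 1 + 1^{3}} - 1\right) \left(-35\right) = \left(1 \frac{1}{3 + 1 + 1} \left(-5\right) - 1\right) \left(-35\right) = \left(1 \cdot \frac{1}{5} \left(-5\right) - 1\right) \left(-35\right) = \left(-1 - 1\right) \left(-35\right) = \left(-2\right) \left(-35\right) = 70$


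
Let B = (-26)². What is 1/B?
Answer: 1/676 ≈ 0.0014793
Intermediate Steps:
B = 676
1/B = 1/676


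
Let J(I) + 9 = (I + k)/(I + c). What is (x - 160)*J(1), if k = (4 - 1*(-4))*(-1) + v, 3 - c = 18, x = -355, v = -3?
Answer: 29870/7 ≈ 4267.1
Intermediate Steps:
c = -15 (c = 3 - 1*18 = 3 - 18 = -15)
k = -11 (k = (4 - 1*(-4))*(-1) - 3 = (4 + 4)*(-1) - 3 = 8*(-1) - 3 = -8 - 3 = -11)
J(I) = -9 + (-11 + I)/(-15 + I) (J(I) = -9 + (I - 11)/(I - 15) = -9 + (-11 + I)/(-15 + I))
(x - 160)*J(1) = (-355 - 160)*(4*(31 - 2*1)/(-15 + 1)) = -2060*(31 - 2)/(-14) = -2060*(-1)*29/14 = -515*(-58/7) = 29870/7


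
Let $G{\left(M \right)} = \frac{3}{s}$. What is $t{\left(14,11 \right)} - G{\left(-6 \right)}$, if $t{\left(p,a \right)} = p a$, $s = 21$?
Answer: $\frac{1077}{7} \approx 153.86$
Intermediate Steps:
$G{\left(M \right)} = \frac{1}{7}$ ($G{\left(M \right)} = \frac{3}{21} = 3 \cdot \frac{1}{21} = \frac{1}{7}$)
$t{\left(p,a \right)} = a p$
$t{\left(14,11 \right)} - G{\left(-6 \right)} = 11 \cdot 14 - \frac{1}{7} = 154 - \frac{1}{7} = \frac{1077}{7}$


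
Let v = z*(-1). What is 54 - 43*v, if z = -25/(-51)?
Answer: 3829/51 ≈ 75.078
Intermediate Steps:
z = 25/51 (z = -25*(-1/51) = 25/51 ≈ 0.49020)
v = -25/51 (v = (25/51)*(-1) = -25/51 ≈ -0.49020)
54 - 43*v = 54 - 43*(-25/51) = 54 + 1075/51 = 3829/51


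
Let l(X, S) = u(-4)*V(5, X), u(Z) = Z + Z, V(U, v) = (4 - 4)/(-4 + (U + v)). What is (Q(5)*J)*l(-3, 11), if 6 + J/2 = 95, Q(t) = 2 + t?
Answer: 0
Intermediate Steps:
V(U, v) = 0 (V(U, v) = 0/(-4 + U + v) = 0)
J = 178 (J = -12 + 2*95 = -12 + 190 = 178)
u(Z) = 2*Z
l(X, S) = 0 (l(X, S) = (2*(-4))*0 = -8*0 = 0)
(Q(5)*J)*l(-3, 11) = ((2 + 5)*178)*0 = (7*178)*0 = 1246*0 = 0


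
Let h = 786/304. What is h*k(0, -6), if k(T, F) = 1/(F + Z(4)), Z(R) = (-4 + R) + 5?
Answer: -393/152 ≈ -2.5855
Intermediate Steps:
Z(R) = 1 + R
k(T, F) = 1/(5 + F) (k(T, F) = 1/(F + (1 + 4)) = 1/(F + 5) = 1/(5 + F))
h = 393/152 (h = 786*(1/304) = 393/152 ≈ 2.5855)
h*k(0, -6) = 393/(152*(5 - 6)) = (393/152)/(-1) = (393/152)*(-1) = -393/152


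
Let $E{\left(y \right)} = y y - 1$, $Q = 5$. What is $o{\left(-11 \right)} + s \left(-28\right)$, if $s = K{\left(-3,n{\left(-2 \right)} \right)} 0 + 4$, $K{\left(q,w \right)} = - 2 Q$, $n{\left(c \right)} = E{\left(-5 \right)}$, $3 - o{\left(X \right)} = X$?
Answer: $-98$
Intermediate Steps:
$o{\left(X \right)} = 3 - X$
$E{\left(y \right)} = -1 + y^{2}$ ($E{\left(y \right)} = y^{2} - 1 = -1 + y^{2}$)
$n{\left(c \right)} = 24$ ($n{\left(c \right)} = -1 + \left(-5\right)^{2} = -1 + 25 = 24$)
$K{\left(q,w \right)} = -10$ ($K{\left(q,w \right)} = \left(-2\right) 5 = -10$)
$s = 4$ ($s = \left(-10\right) 0 + 4 = 0 + 4 = 4$)
$o{\left(-11 \right)} + s \left(-28\right) = \left(3 - -11\right) + 4 \left(-28\right) = \left(3 + 11\right) - 112 = 14 - 112 = -98$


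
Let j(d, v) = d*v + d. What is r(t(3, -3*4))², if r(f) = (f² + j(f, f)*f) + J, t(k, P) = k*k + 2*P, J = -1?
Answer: 8561476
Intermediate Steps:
j(d, v) = d + d*v
t(k, P) = k² + 2*P
r(f) = -1 + f² + f²*(1 + f) (r(f) = (f² + (f*(1 + f))*f) - 1 = (f² + f²*(1 + f)) - 1 = -1 + f² + f²*(1 + f))
r(t(3, -3*4))² = (-1 + (3² + 2*(-3*4))³ + 2*(3² + 2*(-3*4))²)² = (-1 + (9 + 2*(-12))³ + 2*(9 + 2*(-12))²)² = (-1 + (9 - 24)³ + 2*(9 - 24)²)² = (-1 + (-15)³ + 2*(-15)²)² = (-1 - 3375 + 2*225)² = (-1 - 3375 + 450)² = (-2926)² = 8561476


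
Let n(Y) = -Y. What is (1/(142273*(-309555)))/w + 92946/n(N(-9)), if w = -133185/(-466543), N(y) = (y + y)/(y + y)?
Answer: -545188054874739346693/5865643006420275 ≈ -92946.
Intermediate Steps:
N(y) = 1 (N(y) = (2*y)/((2*y)) = (2*y)*(1/(2*y)) = 1)
w = 133185/466543 (w = -133185*(-1)/466543 = -1*(-133185/466543) = 133185/466543 ≈ 0.28547)
(1/(142273*(-309555)))/w + 92946/n(N(-9)) = (1/(142273*(-309555)))/(133185/466543) + 92946/((-1*1)) = ((1/142273)*(-1/309555))*(466543/133185) + 92946/(-1) = -1/44041318515*466543/133185 + 92946*(-1) = -466543/5865643006420275 - 92946 = -545188054874739346693/5865643006420275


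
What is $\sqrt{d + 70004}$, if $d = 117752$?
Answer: $2 \sqrt{46939} \approx 433.31$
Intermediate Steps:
$\sqrt{d + 70004} = \sqrt{117752 + 70004} = \sqrt{187756} = 2 \sqrt{46939}$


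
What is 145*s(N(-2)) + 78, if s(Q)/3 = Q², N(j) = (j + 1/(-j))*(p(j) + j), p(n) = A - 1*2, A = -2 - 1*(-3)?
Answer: 35547/4 ≈ 8886.8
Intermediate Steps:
A = 1 (A = -2 + 3 = 1)
p(n) = -1 (p(n) = 1 - 1*2 = 1 - 2 = -1)
N(j) = (-1 + j)*(j - 1/j) (N(j) = (j + 1/(-j))*(-1 + j) = (j - 1/j)*(-1 + j) = (-1 + j)*(j - 1/j))
s(Q) = 3*Q²
145*s(N(-2)) + 78 = 145*(3*(-1 + 1/(-2) + (-2)² - 1*(-2))²) + 78 = 145*(3*(-1 - ½ + 4 + 2)²) + 78 = 145*(3*(9/2)²) + 78 = 145*(3*(81/4)) + 78 = 145*(243/4) + 78 = 35235/4 + 78 = 35547/4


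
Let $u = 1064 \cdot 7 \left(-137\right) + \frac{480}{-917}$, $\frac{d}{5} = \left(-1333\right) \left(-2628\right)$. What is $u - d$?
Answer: $- \frac{16997508812}{917} \approx -1.8536 \cdot 10^{7}$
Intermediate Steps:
$d = 17515620$ ($d = 5 \left(\left(-1333\right) \left(-2628\right)\right) = 5 \cdot 3503124 = 17515620$)
$u = - \frac{935685272}{917}$ ($u = 1064 \left(-959\right) + 480 \left(- \frac{1}{917}\right) = -1020376 - \frac{480}{917} = - \frac{935685272}{917} \approx -1.0204 \cdot 10^{6}$)
$u - d = - \frac{935685272}{917} - 17515620 = - \frac{16997508812}{917}$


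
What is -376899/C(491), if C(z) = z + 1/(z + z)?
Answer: -123371606/160721 ≈ -767.61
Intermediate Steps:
C(z) = z + 1/(2*z)
-376899/C(491) = -376899/(491 + (½)/491) = -376899/(491 + (½)*(1/491)) = -376899/(491 + 1/982) = -376899/482163/982 = -376899*982/482163 = -123371606/160721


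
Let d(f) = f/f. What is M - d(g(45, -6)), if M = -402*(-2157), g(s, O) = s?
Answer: 867113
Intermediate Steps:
d(f) = 1
M = 867114
M - d(g(45, -6)) = 867114 - 1*1 = 867114 - 1 = 867113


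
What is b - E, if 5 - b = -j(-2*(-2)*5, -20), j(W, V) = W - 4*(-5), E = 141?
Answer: -96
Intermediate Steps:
j(W, V) = 20 + W (j(W, V) = W + 20 = 20 + W)
b = 45 (b = 5 - (-1)*(20 - 2*(-2)*5) = 5 - (-1)*(20 + 4*5) = 5 - (-1)*(20 + 20) = 5 - (-1)*40 = 5 - 1*(-40) = 5 + 40 = 45)
b - E = 45 - 1*141 = 45 - 141 = -96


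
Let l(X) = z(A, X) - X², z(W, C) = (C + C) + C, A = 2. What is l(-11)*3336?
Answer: -513744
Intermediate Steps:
z(W, C) = 3*C (z(W, C) = 2*C + C = 3*C)
l(X) = -X² + 3*X (l(X) = 3*X - X² = -X² + 3*X)
l(-11)*3336 = -11*(3 - 1*(-11))*3336 = -11*(3 + 11)*3336 = -11*14*3336 = -154*3336 = -513744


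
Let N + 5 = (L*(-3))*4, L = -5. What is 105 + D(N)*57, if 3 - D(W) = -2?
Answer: 390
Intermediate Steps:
N = 55 (N = -5 - 5*(-3)*4 = -5 + 15*4 = -5 + 60 = 55)
D(W) = 5 (D(W) = 3 - 1*(-2) = 3 + 2 = 5)
105 + D(N)*57 = 105 + 5*57 = 105 + 285 = 390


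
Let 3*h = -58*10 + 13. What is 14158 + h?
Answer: 13969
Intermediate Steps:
h = -189 (h = (-58*10 + 13)/3 = (-580 + 13)/3 = (⅓)*(-567) = -189)
14158 + h = 14158 - 189 = 13969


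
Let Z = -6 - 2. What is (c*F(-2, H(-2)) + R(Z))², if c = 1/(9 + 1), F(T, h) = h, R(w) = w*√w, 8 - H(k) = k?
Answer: (1 - 16*I*√2)² ≈ -511.0 - 45.255*I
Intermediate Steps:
Z = -8
H(k) = 8 - k
R(w) = w^(3/2)
c = ⅒ (c = 1/10 = ⅒ ≈ 0.10000)
(c*F(-2, H(-2)) + R(Z))² = ((8 - 1*(-2))/10 + (-8)^(3/2))² = ((8 + 2)/10 - 16*I*√2)² = ((⅒)*10 - 16*I*√2)² = (1 - 16*I*√2)²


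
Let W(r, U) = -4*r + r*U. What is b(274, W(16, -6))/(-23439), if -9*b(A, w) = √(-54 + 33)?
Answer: I*√21/210951 ≈ 2.1723e-5*I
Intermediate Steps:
W(r, U) = -4*r + U*r
b(A, w) = -I*√21/9 (b(A, w) = -√(-54 + 33)/9 = -I*√21/9)
b(274, W(16, -6))/(-23439) = -I*√21/9/(-23439) = -I*√21/9*(-1/23439) = I*√21/210951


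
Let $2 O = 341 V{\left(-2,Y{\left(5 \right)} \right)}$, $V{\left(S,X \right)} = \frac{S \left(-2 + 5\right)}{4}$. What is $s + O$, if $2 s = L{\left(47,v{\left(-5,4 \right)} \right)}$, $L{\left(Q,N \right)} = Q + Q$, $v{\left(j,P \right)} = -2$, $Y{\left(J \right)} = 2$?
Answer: $- \frac{835}{4} \approx -208.75$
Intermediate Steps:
$L{\left(Q,N \right)} = 2 Q$
$s = 47$ ($s = \frac{2 \cdot 47}{2} = \frac{1}{2} \cdot 94 = 47$)
$V{\left(S,X \right)} = \frac{3 S}{4}$ ($V{\left(S,X \right)} = S 3 \cdot \frac{1}{4} = 3 S \frac{1}{4} = \frac{3 S}{4}$)
$O = - \frac{1023}{4}$ ($O = \frac{341 \cdot \frac{3}{4} \left(-2\right)}{2} = \frac{341 \left(- \frac{3}{2}\right)}{2} = \frac{1}{2} \left(- \frac{1023}{2}\right) = - \frac{1023}{4} \approx -255.75$)
$s + O = 47 - \frac{1023}{4} = - \frac{835}{4}$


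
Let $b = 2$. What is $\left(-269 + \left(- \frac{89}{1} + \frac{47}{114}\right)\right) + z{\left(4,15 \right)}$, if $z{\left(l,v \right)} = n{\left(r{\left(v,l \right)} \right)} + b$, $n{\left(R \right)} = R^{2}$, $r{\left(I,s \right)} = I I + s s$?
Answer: $\frac{6580697}{114} \approx 57725.0$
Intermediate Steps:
$r{\left(I,s \right)} = I^{2} + s^{2}$
$z{\left(l,v \right)} = 2 + \left(l^{2} + v^{2}\right)^{2}$ ($z{\left(l,v \right)} = \left(v^{2} + l^{2}\right)^{2} + 2 = \left(l^{2} + v^{2}\right)^{2} + 2 = 2 + \left(l^{2} + v^{2}\right)^{2}$)
$\left(-269 + \left(- \frac{89}{1} + \frac{47}{114}\right)\right) + z{\left(4,15 \right)} = \left(-269 + \left(- \frac{89}{1} + \frac{47}{114}\right)\right) + \left(2 + \left(4^{2} + 15^{2}\right)^{2}\right) = \left(-269 + \left(\left(-89\right) 1 + 47 \cdot \frac{1}{114}\right)\right) + \left(2 + \left(16 + 225\right)^{2}\right) = \left(-269 + \left(-89 + \frac{47}{114}\right)\right) + \left(2 + 241^{2}\right) = \left(-269 - \frac{10099}{114}\right) + \left(2 + 58081\right) = - \frac{40765}{114} + 58083 = \frac{6580697}{114}$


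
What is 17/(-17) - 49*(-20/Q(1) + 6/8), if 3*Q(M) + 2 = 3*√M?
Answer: 11609/4 ≈ 2902.3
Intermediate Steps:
Q(M) = -⅔ + √M (Q(M) = -⅔ + (3*√M)/3 = -⅔ + √M)
17/(-17) - 49*(-20/Q(1) + 6/8) = 17/(-17) - 49*(-20/(-⅔ + √1) + 6/8) = 17*(-1/17) - 49*(-20/(-⅔ + 1) + 6*(⅛)) = -1 - 49*(-20/⅓ + ¾) = -1 - 49*(-20*3 + ¾) = -1 - 49*(-60 + ¾) = -1 - 49*(-237/4) = -1 + 11613/4 = 11609/4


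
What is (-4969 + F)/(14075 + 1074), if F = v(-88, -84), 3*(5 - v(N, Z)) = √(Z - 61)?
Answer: -4964/15149 - I*√145/45447 ≈ -0.32768 - 0.00026496*I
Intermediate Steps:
v(N, Z) = 5 - √(-61 + Z)/3 (v(N, Z) = 5 - √(Z - 61)/3 = 5 - √(-61 + Z)/3)
F = 5 - I*√145/3 (F = 5 - √(-61 - 84)/3 = 5 - I*√145/3 ≈ 5.0 - 4.0139*I)
(-4969 + F)/(14075 + 1074) = (-4969 + (5 - I*√145/3))/(14075 + 1074) = (-4964 - I*√145/3)/15149 = (-4964 - I*√145/3)*(1/15149) = -4964/15149 - I*√145/45447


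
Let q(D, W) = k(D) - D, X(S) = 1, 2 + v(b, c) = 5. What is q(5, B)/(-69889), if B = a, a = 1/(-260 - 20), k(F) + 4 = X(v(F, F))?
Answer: 8/69889 ≈ 0.00011447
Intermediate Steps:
v(b, c) = 3 (v(b, c) = -2 + 5 = 3)
k(F) = -3 (k(F) = -4 + 1 = -3)
a = -1/280 (a = 1/(-280) = -1/280 ≈ -0.0035714)
B = -1/280 ≈ -0.0035714
q(D, W) = -3 - D
q(5, B)/(-69889) = (-3 - 1*5)/(-69889) = (-3 - 5)*(-1/69889) = -8*(-1/69889) = 8/69889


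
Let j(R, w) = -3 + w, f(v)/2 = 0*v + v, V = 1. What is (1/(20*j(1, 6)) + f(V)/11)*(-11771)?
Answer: -1542001/660 ≈ -2336.4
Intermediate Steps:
f(v) = 2*v (f(v) = 2*(0*v + v) = 2*(0 + v) = 2*v)
(1/(20*j(1, 6)) + f(V)/11)*(-11771) = (1/(20*(-3 + 6)) + (2*1)/11)*(-11771) = ((1/20)/3 + 2*(1/11))*(-11771) = ((1/20)*(1/3) + 2/11)*(-11771) = (1/60 + 2/11)*(-11771) = (131/660)*(-11771) = -1542001/660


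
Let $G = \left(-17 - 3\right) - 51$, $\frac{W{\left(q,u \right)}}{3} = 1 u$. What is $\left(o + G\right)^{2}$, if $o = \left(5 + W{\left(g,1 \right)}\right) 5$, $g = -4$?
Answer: $961$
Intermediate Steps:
$W{\left(q,u \right)} = 3 u$ ($W{\left(q,u \right)} = 3 \cdot 1 u = 3 u$)
$G = -71$ ($G = -20 - 51 = -71$)
$o = 40$ ($o = \left(5 + 3 \cdot 1\right) 5 = \left(5 + 3\right) 5 = 8 \cdot 5 = 40$)
$\left(o + G\right)^{2} = \left(40 - 71\right)^{2} = \left(-31\right)^{2} = 961$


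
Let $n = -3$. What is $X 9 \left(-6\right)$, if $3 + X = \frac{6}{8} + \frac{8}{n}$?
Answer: $\frac{531}{2} \approx 265.5$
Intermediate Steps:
$X = - \frac{59}{12}$ ($X = -3 + \left(\frac{6}{8} + \frac{8}{-3}\right) = -3 + \left(6 \cdot \frac{1}{8} + 8 \left(- \frac{1}{3}\right)\right) = -3 + \left(\frac{3}{4} - \frac{8}{3}\right) = -3 - \frac{23}{12} = - \frac{59}{12} \approx -4.9167$)
$X 9 \left(-6\right) = \left(- \frac{59}{12}\right) 9 \left(-6\right) = \left(- \frac{177}{4}\right) \left(-6\right) = \frac{531}{2}$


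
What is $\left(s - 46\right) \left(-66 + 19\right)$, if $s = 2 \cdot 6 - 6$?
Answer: $1880$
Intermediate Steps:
$s = 6$ ($s = 12 - 6 = 6$)
$\left(s - 46\right) \left(-66 + 19\right) = \left(6 - 46\right) \left(-66 + 19\right) = \left(-40\right) \left(-47\right) = 1880$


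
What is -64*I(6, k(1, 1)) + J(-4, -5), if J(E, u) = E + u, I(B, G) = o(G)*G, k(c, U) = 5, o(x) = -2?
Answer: 631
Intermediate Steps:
I(B, G) = -2*G
-64*I(6, k(1, 1)) + J(-4, -5) = -(-128)*5 + (-4 - 5) = -64*(-10) - 9 = 640 - 9 = 631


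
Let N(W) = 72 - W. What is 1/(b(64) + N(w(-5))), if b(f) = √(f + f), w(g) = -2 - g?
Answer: 69/4633 - 8*√2/4633 ≈ 0.012451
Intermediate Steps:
b(f) = √2*√f (b(f) = √(2*f) = √2*√f)
1/(b(64) + N(w(-5))) = 1/(√2*√64 + (72 - (-2 - 1*(-5)))) = 1/(√2*8 + (72 - (-2 + 5))) = 1/(8*√2 + (72 - 1*3)) = 1/(8*√2 + (72 - 3)) = 1/(8*√2 + 69) = 1/(69 + 8*√2)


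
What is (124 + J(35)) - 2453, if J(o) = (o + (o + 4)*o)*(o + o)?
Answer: 95671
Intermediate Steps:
J(o) = 2*o*(o + o*(4 + o)) (J(o) = (o + (4 + o)*o)*(2*o) = (o + o*(4 + o))*(2*o) = 2*o*(o + o*(4 + o)))
(124 + J(35)) - 2453 = (124 + 2*35**2*(5 + 35)) - 2453 = (124 + 2*1225*40) - 2453 = (124 + 98000) - 2453 = 98124 - 2453 = 95671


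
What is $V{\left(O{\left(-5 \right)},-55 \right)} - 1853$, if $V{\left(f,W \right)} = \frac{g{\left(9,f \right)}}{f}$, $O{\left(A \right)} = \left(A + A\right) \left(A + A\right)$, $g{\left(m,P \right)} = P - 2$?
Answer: $- \frac{92601}{50} \approx -1852.0$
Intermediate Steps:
$g{\left(m,P \right)} = -2 + P$
$O{\left(A \right)} = 4 A^{2}$ ($O{\left(A \right)} = 2 A 2 A = 4 A^{2}$)
$V{\left(f,W \right)} = \frac{-2 + f}{f}$
$V{\left(O{\left(-5 \right)},-55 \right)} - 1853 = \frac{-2 + 4 \left(-5\right)^{2}}{4 \left(-5\right)^{2}} - 1853 = \frac{-2 + 4 \cdot 25}{4 \cdot 25} - 1853 = \frac{-2 + 100}{100} - 1853 = \frac{1}{100} \cdot 98 - 1853 = \frac{49}{50} - 1853 = - \frac{92601}{50}$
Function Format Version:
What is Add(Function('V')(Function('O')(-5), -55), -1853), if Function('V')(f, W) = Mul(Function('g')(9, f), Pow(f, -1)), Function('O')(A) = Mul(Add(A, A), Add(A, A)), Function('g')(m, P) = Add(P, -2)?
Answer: Rational(-92601, 50) ≈ -1852.0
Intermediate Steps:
Function('g')(m, P) = Add(-2, P)
Function('O')(A) = Mul(4, Pow(A, 2)) (Function('O')(A) = Mul(Mul(2, A), Mul(2, A)) = Mul(4, Pow(A, 2)))
Function('V')(f, W) = Mul(Pow(f, -1), Add(-2, f)) (Function('V')(f, W) = Mul(Add(-2, f), Pow(f, -1)) = Mul(Pow(f, -1), Add(-2, f)))
Add(Function('V')(Function('O')(-5), -55), -1853) = Add(Mul(Pow(Mul(4, Pow(-5, 2)), -1), Add(-2, Mul(4, Pow(-5, 2)))), -1853) = Add(Mul(Pow(Mul(4, 25), -1), Add(-2, Mul(4, 25))), -1853) = Add(Mul(Pow(100, -1), Add(-2, 100)), -1853) = Add(Mul(Rational(1, 100), 98), -1853) = Add(Rational(49, 50), -1853) = Rational(-92601, 50)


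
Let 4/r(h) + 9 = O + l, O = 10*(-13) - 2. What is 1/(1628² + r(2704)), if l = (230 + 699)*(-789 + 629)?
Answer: 148781/394326781900 ≈ 3.7730e-7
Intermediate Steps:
O = -132 (O = -130 - 2 = -132)
l = -148640 (l = 929*(-160) = -148640)
r(h) = -4/148781 (r(h) = 4/(-9 + (-132 - 148640)) = 4/(-9 - 148772) = 4/(-148781) = 4*(-1/148781) = -4/148781)
1/(1628² + r(2704)) = 1/(1628² - 4/148781) = 1/(2650384 - 4/148781) = 1/(394326781900/148781) = 148781/394326781900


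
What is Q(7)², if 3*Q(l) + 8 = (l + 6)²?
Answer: 25921/9 ≈ 2880.1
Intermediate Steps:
Q(l) = -8/3 + (6 + l)²/3 (Q(l) = -8/3 + (l + 6)²/3 = -8/3 + (6 + l)²/3)
Q(7)² = (-8/3 + (6 + 7)²/3)² = (-8/3 + (⅓)*13²)² = (-8/3 + (⅓)*169)² = (-8/3 + 169/3)² = (161/3)² = 25921/9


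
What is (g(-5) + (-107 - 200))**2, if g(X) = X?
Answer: 97344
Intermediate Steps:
(g(-5) + (-107 - 200))**2 = (-5 + (-107 - 200))**2 = (-5 - 307)**2 = (-312)**2 = 97344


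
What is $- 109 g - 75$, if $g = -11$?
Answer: $1124$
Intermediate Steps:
$- 109 g - 75 = \left(-109\right) \left(-11\right) - 75 = 1199 - 75 = 1124$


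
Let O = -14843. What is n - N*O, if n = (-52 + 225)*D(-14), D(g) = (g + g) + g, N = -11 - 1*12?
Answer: -348655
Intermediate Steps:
N = -23 (N = -11 - 12 = -23)
D(g) = 3*g (D(g) = 2*g + g = 3*g)
n = -7266 (n = (-52 + 225)*(3*(-14)) = 173*(-42) = -7266)
n - N*O = -7266 - (-23)*(-14843) = -7266 - 1*341389 = -7266 - 341389 = -348655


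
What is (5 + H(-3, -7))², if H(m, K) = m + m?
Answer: 1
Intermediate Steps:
H(m, K) = 2*m
(5 + H(-3, -7))² = (5 + 2*(-3))² = (5 - 6)² = (-1)² = 1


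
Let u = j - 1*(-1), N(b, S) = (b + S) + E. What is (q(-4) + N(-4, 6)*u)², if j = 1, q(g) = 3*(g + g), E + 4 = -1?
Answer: 900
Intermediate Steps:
E = -5 (E = -4 - 1 = -5)
q(g) = 6*g (q(g) = 3*(2*g) = 6*g)
N(b, S) = -5 + S + b (N(b, S) = (b + S) - 5 = (S + b) - 5 = -5 + S + b)
u = 2 (u = 1 - 1*(-1) = 1 + 1 = 2)
(q(-4) + N(-4, 6)*u)² = (6*(-4) + (-5 + 6 - 4)*2)² = (-24 - 3*2)² = (-24 - 6)² = (-30)² = 900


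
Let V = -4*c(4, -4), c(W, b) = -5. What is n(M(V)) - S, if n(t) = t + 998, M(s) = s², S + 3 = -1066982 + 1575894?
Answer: -507511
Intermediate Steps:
V = 20 (V = -4*(-5) = 20)
S = 508909 (S = -3 + (-1066982 + 1575894) = -3 + 508912 = 508909)
n(t) = 998 + t
n(M(V)) - S = (998 + 20²) - 1*508909 = (998 + 400) - 508909 = 1398 - 508909 = -507511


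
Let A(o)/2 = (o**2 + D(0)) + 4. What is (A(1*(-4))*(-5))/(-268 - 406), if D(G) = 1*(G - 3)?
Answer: 85/337 ≈ 0.25223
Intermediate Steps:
D(G) = -3 + G (D(G) = 1*(-3 + G) = -3 + G)
A(o) = 2 + 2*o**2 (A(o) = 2*((o**2 + (-3 + 0)) + 4) = 2*((o**2 - 3) + 4) = 2*((-3 + o**2) + 4) = 2*(1 + o**2) = 2 + 2*o**2)
(A(1*(-4))*(-5))/(-268 - 406) = ((2 + 2*(1*(-4))**2)*(-5))/(-268 - 406) = ((2 + 2*(-4)**2)*(-5))/(-674) = ((2 + 2*16)*(-5))*(-1/674) = ((2 + 32)*(-5))*(-1/674) = (34*(-5))*(-1/674) = -170*(-1/674) = 85/337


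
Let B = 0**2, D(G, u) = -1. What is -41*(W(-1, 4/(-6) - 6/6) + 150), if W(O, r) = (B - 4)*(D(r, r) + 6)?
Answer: -5330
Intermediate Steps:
B = 0
W(O, r) = -20 (W(O, r) = (0 - 4)*(-1 + 6) = -4*5 = -20)
-41*(W(-1, 4/(-6) - 6/6) + 150) = -41*(-20 + 150) = -41*130 = -5330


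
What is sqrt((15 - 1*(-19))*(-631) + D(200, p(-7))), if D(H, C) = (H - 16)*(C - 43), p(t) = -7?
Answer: 3*I*sqrt(3406) ≈ 175.08*I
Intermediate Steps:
D(H, C) = (-43 + C)*(-16 + H) (D(H, C) = (-16 + H)*(-43 + C) = (-43 + C)*(-16 + H))
sqrt((15 - 1*(-19))*(-631) + D(200, p(-7))) = sqrt((15 - 1*(-19))*(-631) + (688 - 43*200 - 16*(-7) - 7*200)) = sqrt((15 + 19)*(-631) + (688 - 8600 + 112 - 1400)) = sqrt(34*(-631) - 9200) = sqrt(-21454 - 9200) = sqrt(-30654) = 3*I*sqrt(3406)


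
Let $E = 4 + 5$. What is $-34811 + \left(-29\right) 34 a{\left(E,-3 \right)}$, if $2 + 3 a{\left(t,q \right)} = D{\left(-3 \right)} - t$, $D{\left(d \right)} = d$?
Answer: $- \frac{90629}{3} \approx -30210.0$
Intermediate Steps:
$E = 9$
$a{\left(t,q \right)} = - \frac{5}{3} - \frac{t}{3}$ ($a{\left(t,q \right)} = - \frac{2}{3} + \frac{-3 - t}{3} = - \frac{2}{3} - \left(1 + \frac{t}{3}\right) = - \frac{5}{3} - \frac{t}{3}$)
$-34811 + \left(-29\right) 34 a{\left(E,-3 \right)} = -34811 + \left(-29\right) 34 \left(- \frac{5}{3} - 3\right) = -34811 - 986 \left(- \frac{5}{3} - 3\right) = -34811 - - \frac{13804}{3} = -34811 + \frac{13804}{3} = - \frac{90629}{3}$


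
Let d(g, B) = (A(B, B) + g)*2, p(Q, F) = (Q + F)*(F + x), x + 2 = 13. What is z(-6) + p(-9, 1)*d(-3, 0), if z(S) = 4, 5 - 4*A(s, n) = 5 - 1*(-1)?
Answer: 628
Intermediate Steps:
x = 11 (x = -2 + 13 = 11)
A(s, n) = -¼ (A(s, n) = 5/4 - (5 - 1*(-1))/4 = 5/4 - (5 + 1)/4 = 5/4 - ¼*6 = 5/4 - 3/2 = -¼)
p(Q, F) = (11 + F)*(F + Q) (p(Q, F) = (Q + F)*(F + 11) = (F + Q)*(11 + F) = (11 + F)*(F + Q))
d(g, B) = -½ + 2*g (d(g, B) = (-¼ + g)*2 = -½ + 2*g)
z(-6) + p(-9, 1)*d(-3, 0) = 4 + (1² + 11*1 + 11*(-9) + 1*(-9))*(-½ + 2*(-3)) = 4 + (1 + 11 - 99 - 9)*(-½ - 6) = 4 - 96*(-13/2) = 4 + 624 = 628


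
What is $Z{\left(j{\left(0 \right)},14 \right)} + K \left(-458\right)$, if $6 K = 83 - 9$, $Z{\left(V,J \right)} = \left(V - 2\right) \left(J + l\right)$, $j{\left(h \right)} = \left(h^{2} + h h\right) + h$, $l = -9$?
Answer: $- \frac{16976}{3} \approx -5658.7$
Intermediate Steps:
$j{\left(h \right)} = h + 2 h^{2}$ ($j{\left(h \right)} = \left(h^{2} + h^{2}\right) + h = 2 h^{2} + h = h + 2 h^{2}$)
$Z{\left(V,J \right)} = \left(-9 + J\right) \left(-2 + V\right)$ ($Z{\left(V,J \right)} = \left(V - 2\right) \left(J - 9\right) = \left(-2 + V\right) \left(-9 + J\right) = \left(-9 + J\right) \left(-2 + V\right)$)
$K = \frac{37}{3}$ ($K = \frac{83 - 9}{6} = \frac{1}{6} \cdot 74 = \frac{37}{3} \approx 12.333$)
$Z{\left(j{\left(0 \right)},14 \right)} + K \left(-458\right) = \left(18 - 9 \cdot 0 \left(1 + 2 \cdot 0\right) - 28 + 14 \cdot 0 \left(1 + 2 \cdot 0\right)\right) + \frac{37}{3} \left(-458\right) = \left(18 - 9 \cdot 0 \left(1 + 0\right) - 28 + 14 \cdot 0 \left(1 + 0\right)\right) - \frac{16946}{3} = \left(18 - 9 \cdot 0 \cdot 1 - 28 + 14 \cdot 0 \cdot 1\right) - \frac{16946}{3} = \left(18 - 0 - 28 + 14 \cdot 0\right) - \frac{16946}{3} = \left(18 + 0 - 28 + 0\right) - \frac{16946}{3} = -10 - \frac{16946}{3} = - \frac{16976}{3}$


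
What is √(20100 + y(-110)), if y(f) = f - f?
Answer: 10*√201 ≈ 141.77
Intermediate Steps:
y(f) = 0
√(20100 + y(-110)) = √(20100 + 0) = √20100 = 10*√201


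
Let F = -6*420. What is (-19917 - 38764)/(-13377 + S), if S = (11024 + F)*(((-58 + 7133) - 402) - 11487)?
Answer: 58681/40951633 ≈ 0.0014329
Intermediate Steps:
F = -2520
S = -40938256 (S = (11024 - 2520)*(((-58 + 7133) - 402) - 11487) = 8504*((7075 - 402) - 11487) = 8504*(6673 - 11487) = 8504*(-4814) = -40938256)
(-19917 - 38764)/(-13377 + S) = (-19917 - 38764)/(-13377 - 40938256) = -58681/(-40951633) = -58681*(-1/40951633) = 58681/40951633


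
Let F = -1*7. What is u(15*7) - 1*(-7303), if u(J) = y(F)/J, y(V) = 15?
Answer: 51122/7 ≈ 7303.1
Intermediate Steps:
F = -7
u(J) = 15/J
u(15*7) - 1*(-7303) = 15/((15*7)) - 1*(-7303) = 15/105 + 7303 = 15*(1/105) + 7303 = ⅐ + 7303 = 51122/7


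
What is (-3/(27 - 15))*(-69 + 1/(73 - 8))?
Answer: 1121/65 ≈ 17.246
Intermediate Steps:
(-3/(27 - 15))*(-69 + 1/(73 - 8)) = (-3/12)*(-69 + 1/65) = ((1/12)*(-3))*(-69 + 1/65) = -¼*(-4484/65) = 1121/65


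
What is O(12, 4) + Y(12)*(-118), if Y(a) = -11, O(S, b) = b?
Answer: 1302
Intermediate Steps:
O(12, 4) + Y(12)*(-118) = 4 - 11*(-118) = 4 + 1298 = 1302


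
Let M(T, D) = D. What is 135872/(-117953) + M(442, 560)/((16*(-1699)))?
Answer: -21361353/18218377 ≈ -1.1725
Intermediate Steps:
135872/(-117953) + M(442, 560)/((16*(-1699))) = 135872/(-117953) + 560/((16*(-1699))) = 135872*(-1/117953) + 560/(-27184) = -12352/10723 + 560*(-1/27184) = -12352/10723 - 35/1699 = -21361353/18218377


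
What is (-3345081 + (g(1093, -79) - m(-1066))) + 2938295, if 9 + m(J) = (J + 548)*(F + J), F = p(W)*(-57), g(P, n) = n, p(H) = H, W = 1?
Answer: -988570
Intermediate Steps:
F = -57 (F = 1*(-57) = -57)
m(J) = -9 + (-57 + J)*(548 + J) (m(J) = -9 + (J + 548)*(-57 + J) = -9 + (548 + J)*(-57 + J) = -9 + (-57 + J)*(548 + J))
(-3345081 + (g(1093, -79) - m(-1066))) + 2938295 = (-3345081 + (-79 - (-31245 + (-1066)² + 491*(-1066)))) + 2938295 = (-3345081 + (-79 - (-31245 + 1136356 - 523406))) + 2938295 = (-3345081 + (-79 - 1*581705)) + 2938295 = (-3345081 + (-79 - 581705)) + 2938295 = (-3345081 - 581784) + 2938295 = -3926865 + 2938295 = -988570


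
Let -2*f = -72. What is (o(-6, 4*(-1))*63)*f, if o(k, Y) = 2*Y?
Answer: -18144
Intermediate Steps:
f = 36 (f = -1/2*(-72) = 36)
(o(-6, 4*(-1))*63)*f = ((2*(4*(-1)))*63)*36 = ((2*(-4))*63)*36 = -8*63*36 = -504*36 = -18144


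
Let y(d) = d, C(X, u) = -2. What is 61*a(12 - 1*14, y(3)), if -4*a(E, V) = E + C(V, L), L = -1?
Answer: 61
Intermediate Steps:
a(E, V) = ½ - E/4 (a(E, V) = -(E - 2)/4 = -(-2 + E)/4 = ½ - E/4)
61*a(12 - 1*14, y(3)) = 61*(½ - (12 - 1*14)/4) = 61*(½ - (12 - 14)/4) = 61*(½ - ¼*(-2)) = 61*(½ + ½) = 61*1 = 61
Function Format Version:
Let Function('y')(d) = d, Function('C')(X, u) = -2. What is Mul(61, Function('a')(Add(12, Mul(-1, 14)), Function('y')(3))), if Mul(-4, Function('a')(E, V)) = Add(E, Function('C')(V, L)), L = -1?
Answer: 61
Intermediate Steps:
Function('a')(E, V) = Add(Rational(1, 2), Mul(Rational(-1, 4), E)) (Function('a')(E, V) = Mul(Rational(-1, 4), Add(E, -2)) = Mul(Rational(-1, 4), Add(-2, E)) = Add(Rational(1, 2), Mul(Rational(-1, 4), E)))
Mul(61, Function('a')(Add(12, Mul(-1, 14)), Function('y')(3))) = Mul(61, Add(Rational(1, 2), Mul(Rational(-1, 4), Add(12, Mul(-1, 14))))) = Mul(61, Add(Rational(1, 2), Mul(Rational(-1, 4), Add(12, -14)))) = Mul(61, Add(Rational(1, 2), Mul(Rational(-1, 4), -2))) = Mul(61, Add(Rational(1, 2), Rational(1, 2))) = Mul(61, 1) = 61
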